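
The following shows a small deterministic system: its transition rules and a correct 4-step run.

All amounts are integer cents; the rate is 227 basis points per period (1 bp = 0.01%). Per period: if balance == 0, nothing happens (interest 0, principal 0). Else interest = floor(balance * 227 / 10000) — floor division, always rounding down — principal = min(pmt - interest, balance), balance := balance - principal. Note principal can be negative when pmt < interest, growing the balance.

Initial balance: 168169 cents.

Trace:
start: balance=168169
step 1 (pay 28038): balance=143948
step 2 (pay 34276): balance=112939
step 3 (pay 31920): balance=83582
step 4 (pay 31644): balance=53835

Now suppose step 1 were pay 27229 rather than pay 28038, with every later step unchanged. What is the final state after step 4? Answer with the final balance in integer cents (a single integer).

(re-executing from step 1 with the substitution; state before step 1: balance=168169)
step 1 (pay 27229): balance=144757
step 2 (pay 34276): balance=113766
step 3 (pay 31920): balance=84428
step 4 (pay 31644): balance=54700

54700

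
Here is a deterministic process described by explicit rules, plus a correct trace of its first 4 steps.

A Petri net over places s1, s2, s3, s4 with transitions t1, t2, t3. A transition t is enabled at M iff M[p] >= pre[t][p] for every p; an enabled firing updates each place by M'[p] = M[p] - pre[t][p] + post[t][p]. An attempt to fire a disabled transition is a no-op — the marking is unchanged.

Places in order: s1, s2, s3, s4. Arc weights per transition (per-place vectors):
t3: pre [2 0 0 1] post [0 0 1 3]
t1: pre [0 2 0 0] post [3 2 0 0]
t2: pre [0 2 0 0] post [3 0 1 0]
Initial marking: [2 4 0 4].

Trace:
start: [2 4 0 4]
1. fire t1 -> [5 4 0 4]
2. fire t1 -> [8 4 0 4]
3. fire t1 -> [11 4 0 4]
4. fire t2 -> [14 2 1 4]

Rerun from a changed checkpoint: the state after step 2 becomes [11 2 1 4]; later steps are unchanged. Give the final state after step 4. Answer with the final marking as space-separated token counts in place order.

state after step 2 := [11 2 1 4]
3. fire t1 -> [14 2 1 4]
4. fire t2 -> [17 0 2 4]

17 0 2 4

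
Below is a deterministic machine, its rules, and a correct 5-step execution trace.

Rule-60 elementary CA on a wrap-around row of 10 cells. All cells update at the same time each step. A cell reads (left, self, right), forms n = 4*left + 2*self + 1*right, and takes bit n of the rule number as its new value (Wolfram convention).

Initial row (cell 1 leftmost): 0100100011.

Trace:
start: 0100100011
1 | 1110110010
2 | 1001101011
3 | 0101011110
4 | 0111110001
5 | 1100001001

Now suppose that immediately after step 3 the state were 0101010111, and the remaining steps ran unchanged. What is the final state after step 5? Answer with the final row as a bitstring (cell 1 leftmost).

state after step 3 := 0101010111
4 | 1111111100
5 | 1000000010

1000000010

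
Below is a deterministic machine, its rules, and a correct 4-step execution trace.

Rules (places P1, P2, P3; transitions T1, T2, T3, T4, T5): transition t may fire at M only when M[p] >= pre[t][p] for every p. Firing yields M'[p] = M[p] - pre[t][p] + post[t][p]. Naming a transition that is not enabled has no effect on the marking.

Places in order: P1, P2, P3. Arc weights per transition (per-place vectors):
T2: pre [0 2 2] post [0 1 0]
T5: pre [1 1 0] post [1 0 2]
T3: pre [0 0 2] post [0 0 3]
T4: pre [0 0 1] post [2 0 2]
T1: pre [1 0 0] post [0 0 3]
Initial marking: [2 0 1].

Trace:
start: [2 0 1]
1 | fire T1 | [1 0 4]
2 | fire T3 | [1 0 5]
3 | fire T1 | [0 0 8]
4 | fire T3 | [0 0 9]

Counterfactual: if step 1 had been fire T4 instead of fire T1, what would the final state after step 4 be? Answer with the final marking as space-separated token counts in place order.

(re-executing from step 1 with the substitution; state before step 1: [2 0 1])
1 | fire T4 | [4 0 2]
2 | fire T3 | [4 0 3]
3 | fire T1 | [3 0 6]
4 | fire T3 | [3 0 7]

3 0 7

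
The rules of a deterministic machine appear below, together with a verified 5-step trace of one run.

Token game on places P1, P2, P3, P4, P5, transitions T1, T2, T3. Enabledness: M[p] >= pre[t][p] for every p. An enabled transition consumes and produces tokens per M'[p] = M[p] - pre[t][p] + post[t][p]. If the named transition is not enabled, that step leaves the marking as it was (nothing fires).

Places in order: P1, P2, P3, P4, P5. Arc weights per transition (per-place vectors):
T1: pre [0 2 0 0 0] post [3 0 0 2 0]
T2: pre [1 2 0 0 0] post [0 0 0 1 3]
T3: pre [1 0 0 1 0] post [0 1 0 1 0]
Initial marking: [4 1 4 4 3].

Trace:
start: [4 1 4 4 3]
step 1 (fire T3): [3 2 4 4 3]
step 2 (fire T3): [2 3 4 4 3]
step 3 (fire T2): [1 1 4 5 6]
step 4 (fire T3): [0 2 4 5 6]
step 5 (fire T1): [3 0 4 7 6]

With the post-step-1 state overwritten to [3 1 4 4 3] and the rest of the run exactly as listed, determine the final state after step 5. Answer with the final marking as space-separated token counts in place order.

state after step 1 := [3 1 4 4 3]
step 2 (fire T3): [2 2 4 4 3]
step 3 (fire T2): [1 0 4 5 6]
step 4 (fire T3): [0 1 4 5 6]
step 5 (fire T1): [0 1 4 5 6]

0 1 4 5 6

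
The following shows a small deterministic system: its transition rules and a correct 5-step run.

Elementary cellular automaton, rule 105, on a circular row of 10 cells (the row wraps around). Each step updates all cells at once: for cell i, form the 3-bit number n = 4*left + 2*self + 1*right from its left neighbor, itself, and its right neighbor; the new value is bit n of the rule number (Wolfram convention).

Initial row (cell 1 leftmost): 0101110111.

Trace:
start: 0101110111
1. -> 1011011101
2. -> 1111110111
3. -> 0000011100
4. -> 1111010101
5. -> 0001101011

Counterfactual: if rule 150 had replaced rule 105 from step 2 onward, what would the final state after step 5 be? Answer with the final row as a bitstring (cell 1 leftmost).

(re-executing steps 2..5 under rule 150; state before step 2: 1011011101)
2. -> 0000001000
3. -> 0000011100
4. -> 0000101010
5. -> 0001101011

0001101011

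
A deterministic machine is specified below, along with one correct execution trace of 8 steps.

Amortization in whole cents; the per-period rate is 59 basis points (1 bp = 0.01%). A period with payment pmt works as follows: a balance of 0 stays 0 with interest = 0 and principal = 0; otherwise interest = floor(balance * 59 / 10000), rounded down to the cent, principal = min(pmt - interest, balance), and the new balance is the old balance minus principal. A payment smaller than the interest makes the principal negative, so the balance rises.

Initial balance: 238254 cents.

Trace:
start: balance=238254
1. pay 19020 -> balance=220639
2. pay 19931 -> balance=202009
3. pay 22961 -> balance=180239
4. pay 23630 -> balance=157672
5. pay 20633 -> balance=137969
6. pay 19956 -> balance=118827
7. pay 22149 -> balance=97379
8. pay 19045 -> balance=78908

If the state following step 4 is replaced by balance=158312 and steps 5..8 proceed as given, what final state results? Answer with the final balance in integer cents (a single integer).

79562

state after step 4 := balance=158312
5. pay 20633 -> balance=138613
6. pay 19956 -> balance=119474
7. pay 22149 -> balance=98029
8. pay 19045 -> balance=79562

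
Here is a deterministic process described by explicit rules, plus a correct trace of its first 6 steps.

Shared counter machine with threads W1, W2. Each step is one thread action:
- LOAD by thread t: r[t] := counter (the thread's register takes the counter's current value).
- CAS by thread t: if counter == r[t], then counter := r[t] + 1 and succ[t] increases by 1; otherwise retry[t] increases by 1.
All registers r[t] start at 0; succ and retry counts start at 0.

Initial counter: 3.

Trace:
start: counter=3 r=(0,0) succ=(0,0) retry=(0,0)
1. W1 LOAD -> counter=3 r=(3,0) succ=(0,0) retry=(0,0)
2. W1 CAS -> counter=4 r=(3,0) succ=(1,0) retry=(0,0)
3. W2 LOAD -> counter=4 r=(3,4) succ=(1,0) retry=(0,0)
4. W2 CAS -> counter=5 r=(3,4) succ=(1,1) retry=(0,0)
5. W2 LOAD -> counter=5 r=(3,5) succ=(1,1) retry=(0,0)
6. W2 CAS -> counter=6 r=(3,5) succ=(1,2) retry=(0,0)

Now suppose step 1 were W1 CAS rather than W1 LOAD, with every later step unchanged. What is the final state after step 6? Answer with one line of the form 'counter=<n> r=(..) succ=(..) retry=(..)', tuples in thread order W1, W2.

(re-executing from step 1 with the substitution; state before step 1: counter=3 r=(0,0) succ=(0,0) retry=(0,0))
1. W1 CAS -> counter=3 r=(0,0) succ=(0,0) retry=(1,0)
2. W1 CAS -> counter=3 r=(0,0) succ=(0,0) retry=(2,0)
3. W2 LOAD -> counter=3 r=(0,3) succ=(0,0) retry=(2,0)
4. W2 CAS -> counter=4 r=(0,3) succ=(0,1) retry=(2,0)
5. W2 LOAD -> counter=4 r=(0,4) succ=(0,1) retry=(2,0)
6. W2 CAS -> counter=5 r=(0,4) succ=(0,2) retry=(2,0)

counter=5 r=(0,4) succ=(0,2) retry=(2,0)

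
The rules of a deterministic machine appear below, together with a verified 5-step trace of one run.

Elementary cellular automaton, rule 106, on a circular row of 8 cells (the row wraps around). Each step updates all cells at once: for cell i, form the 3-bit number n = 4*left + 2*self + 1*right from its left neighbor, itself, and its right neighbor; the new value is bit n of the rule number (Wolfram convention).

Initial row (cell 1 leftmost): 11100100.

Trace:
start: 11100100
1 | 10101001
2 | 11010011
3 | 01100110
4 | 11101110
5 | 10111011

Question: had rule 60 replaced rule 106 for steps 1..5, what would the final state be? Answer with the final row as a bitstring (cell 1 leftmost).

11111111

(re-executing steps 1..5 under rule 60; state before step 1: 11100100)
1 | 10010110
2 | 11011101
3 | 00110011
4 | 10101010
5 | 11111111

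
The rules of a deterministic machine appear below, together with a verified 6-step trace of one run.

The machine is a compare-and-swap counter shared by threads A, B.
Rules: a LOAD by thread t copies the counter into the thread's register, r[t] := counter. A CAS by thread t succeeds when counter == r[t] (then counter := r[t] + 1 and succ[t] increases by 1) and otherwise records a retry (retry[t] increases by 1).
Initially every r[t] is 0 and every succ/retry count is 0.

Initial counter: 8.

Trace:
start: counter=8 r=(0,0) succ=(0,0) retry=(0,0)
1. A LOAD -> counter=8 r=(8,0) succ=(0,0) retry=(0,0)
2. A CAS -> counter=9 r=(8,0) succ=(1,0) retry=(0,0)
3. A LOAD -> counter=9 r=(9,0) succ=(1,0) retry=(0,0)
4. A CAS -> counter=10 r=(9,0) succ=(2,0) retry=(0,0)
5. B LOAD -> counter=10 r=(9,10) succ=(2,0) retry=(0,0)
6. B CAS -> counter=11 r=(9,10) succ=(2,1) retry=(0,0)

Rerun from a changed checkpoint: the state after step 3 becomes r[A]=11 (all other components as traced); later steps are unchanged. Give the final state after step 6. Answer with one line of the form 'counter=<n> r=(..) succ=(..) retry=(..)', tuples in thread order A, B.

counter=10 r=(11,9) succ=(1,1) retry=(1,0)

state after step 3 := counter=9 r=(11,0) succ=(1,0) retry=(0,0)
4. A CAS -> counter=9 r=(11,0) succ=(1,0) retry=(1,0)
5. B LOAD -> counter=9 r=(11,9) succ=(1,0) retry=(1,0)
6. B CAS -> counter=10 r=(11,9) succ=(1,1) retry=(1,0)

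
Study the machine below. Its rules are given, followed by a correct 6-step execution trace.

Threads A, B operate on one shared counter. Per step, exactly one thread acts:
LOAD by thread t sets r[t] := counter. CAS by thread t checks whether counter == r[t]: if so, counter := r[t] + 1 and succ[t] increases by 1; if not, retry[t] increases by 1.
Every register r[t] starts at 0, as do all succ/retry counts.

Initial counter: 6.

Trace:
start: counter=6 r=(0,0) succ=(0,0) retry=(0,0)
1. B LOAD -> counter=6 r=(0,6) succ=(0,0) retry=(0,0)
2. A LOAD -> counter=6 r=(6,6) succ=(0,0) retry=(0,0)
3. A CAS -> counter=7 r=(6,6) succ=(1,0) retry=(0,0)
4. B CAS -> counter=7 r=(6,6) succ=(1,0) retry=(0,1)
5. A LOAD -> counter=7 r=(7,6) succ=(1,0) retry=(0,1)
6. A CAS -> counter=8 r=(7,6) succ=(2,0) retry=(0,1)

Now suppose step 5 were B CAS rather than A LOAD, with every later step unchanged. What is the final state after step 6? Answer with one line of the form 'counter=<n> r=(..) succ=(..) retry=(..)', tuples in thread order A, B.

counter=7 r=(6,6) succ=(1,0) retry=(1,2)

(re-executing from step 5 with the substitution; state before step 5: counter=7 r=(6,6) succ=(1,0) retry=(0,1))
5. B CAS -> counter=7 r=(6,6) succ=(1,0) retry=(0,2)
6. A CAS -> counter=7 r=(6,6) succ=(1,0) retry=(1,2)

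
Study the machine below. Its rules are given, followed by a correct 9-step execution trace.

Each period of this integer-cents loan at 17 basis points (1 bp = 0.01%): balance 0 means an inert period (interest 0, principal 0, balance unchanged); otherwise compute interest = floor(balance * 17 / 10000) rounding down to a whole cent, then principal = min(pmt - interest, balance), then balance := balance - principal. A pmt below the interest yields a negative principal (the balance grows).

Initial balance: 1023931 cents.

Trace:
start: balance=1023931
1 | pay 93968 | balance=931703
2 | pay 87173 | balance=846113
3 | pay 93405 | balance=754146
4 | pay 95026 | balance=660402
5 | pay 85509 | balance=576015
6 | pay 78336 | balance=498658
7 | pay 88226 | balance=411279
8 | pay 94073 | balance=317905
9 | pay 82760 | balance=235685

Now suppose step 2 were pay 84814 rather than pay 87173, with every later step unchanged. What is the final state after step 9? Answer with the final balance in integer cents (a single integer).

238072

(re-executing from step 2 with the substitution; state before step 2: balance=931703)
2 | pay 84814 | balance=848472
3 | pay 93405 | balance=756509
4 | pay 95026 | balance=662769
5 | pay 85509 | balance=578386
6 | pay 78336 | balance=501033
7 | pay 88226 | balance=413658
8 | pay 94073 | balance=320288
9 | pay 82760 | balance=238072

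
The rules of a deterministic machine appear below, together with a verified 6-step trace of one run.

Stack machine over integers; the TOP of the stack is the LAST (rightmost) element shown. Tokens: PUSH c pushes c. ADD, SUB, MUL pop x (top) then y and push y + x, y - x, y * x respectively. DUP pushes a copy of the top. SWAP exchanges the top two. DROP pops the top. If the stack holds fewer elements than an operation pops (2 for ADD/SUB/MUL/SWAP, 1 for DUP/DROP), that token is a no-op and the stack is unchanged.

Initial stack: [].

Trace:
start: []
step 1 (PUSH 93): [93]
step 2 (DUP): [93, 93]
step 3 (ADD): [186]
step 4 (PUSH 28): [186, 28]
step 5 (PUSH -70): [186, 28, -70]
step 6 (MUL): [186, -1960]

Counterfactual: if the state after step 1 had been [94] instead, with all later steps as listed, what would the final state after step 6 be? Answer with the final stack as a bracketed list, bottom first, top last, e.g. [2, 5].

state after step 1 := [94]
step 2 (DUP): [94, 94]
step 3 (ADD): [188]
step 4 (PUSH 28): [188, 28]
step 5 (PUSH -70): [188, 28, -70]
step 6 (MUL): [188, -1960]

[188, -1960]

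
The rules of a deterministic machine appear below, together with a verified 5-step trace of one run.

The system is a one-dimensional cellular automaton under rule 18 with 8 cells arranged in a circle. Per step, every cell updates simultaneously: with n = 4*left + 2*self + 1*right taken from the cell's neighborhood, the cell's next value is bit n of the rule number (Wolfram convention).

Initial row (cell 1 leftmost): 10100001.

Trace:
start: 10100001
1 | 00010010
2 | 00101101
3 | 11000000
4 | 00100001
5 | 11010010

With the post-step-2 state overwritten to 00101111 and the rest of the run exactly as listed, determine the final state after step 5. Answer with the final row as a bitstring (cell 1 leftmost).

state after step 2 := 00101111
3 | 11000000
4 | 00100001
5 | 11010010

11010010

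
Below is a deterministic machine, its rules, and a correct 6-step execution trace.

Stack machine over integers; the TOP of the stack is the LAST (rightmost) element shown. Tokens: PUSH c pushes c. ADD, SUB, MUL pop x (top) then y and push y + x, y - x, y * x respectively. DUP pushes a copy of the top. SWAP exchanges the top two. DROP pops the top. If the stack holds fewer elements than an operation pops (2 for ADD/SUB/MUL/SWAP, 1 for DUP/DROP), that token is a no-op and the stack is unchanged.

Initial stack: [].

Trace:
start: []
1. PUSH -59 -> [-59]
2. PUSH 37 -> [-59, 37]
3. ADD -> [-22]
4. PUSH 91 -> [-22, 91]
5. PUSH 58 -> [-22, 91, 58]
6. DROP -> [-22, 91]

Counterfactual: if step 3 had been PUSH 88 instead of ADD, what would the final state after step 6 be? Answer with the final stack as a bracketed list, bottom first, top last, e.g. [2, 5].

(re-executing from step 3 with the substitution; state before step 3: [-59, 37])
3. PUSH 88 -> [-59, 37, 88]
4. PUSH 91 -> [-59, 37, 88, 91]
5. PUSH 58 -> [-59, 37, 88, 91, 58]
6. DROP -> [-59, 37, 88, 91]

[-59, 37, 88, 91]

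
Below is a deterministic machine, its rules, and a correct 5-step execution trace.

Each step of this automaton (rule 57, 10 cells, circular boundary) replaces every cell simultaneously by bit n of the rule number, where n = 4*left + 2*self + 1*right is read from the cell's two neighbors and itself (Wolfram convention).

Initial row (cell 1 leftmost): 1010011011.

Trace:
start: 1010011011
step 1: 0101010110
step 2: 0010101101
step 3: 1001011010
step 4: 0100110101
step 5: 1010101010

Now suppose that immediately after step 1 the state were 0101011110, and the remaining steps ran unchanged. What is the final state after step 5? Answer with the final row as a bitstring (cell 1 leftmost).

state after step 1 := 0101011110
step 2: 0010110001
step 3: 1001101100
step 4: 0101011010
step 5: 0010110101

0010110101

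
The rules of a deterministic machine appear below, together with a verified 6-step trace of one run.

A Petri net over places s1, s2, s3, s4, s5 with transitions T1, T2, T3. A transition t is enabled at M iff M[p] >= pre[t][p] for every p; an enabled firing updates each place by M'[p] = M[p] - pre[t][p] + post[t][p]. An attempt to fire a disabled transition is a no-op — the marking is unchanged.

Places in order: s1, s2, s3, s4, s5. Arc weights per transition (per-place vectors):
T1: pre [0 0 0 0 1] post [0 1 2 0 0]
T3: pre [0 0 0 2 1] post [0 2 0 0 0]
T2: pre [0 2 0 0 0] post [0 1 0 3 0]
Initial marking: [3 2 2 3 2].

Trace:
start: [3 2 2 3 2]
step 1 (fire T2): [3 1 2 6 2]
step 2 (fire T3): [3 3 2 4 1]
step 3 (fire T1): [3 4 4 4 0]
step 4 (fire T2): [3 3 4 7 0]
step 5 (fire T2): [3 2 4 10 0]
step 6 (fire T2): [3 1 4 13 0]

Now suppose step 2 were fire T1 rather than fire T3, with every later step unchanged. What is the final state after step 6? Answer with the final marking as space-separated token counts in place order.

3 1 6 12 0

(re-executing from step 2 with the substitution; state before step 2: [3 1 2 6 2])
step 2 (fire T1): [3 2 4 6 1]
step 3 (fire T1): [3 3 6 6 0]
step 4 (fire T2): [3 2 6 9 0]
step 5 (fire T2): [3 1 6 12 0]
step 6 (fire T2): [3 1 6 12 0]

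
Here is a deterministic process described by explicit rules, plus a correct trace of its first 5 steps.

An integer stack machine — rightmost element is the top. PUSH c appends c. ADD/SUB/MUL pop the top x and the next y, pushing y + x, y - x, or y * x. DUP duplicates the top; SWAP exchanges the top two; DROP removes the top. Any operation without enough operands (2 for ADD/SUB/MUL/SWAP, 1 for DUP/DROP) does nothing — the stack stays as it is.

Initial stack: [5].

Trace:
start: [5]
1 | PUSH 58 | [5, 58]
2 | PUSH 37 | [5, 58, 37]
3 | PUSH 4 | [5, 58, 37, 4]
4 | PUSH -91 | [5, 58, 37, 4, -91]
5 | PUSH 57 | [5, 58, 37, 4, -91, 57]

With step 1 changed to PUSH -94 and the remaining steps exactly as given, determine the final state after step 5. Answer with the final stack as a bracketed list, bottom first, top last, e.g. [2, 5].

[5, -94, 37, 4, -91, 57]

(re-executing from step 1 with the substitution; state before step 1: [5])
1 | PUSH -94 | [5, -94]
2 | PUSH 37 | [5, -94, 37]
3 | PUSH 4 | [5, -94, 37, 4]
4 | PUSH -91 | [5, -94, 37, 4, -91]
5 | PUSH 57 | [5, -94, 37, 4, -91, 57]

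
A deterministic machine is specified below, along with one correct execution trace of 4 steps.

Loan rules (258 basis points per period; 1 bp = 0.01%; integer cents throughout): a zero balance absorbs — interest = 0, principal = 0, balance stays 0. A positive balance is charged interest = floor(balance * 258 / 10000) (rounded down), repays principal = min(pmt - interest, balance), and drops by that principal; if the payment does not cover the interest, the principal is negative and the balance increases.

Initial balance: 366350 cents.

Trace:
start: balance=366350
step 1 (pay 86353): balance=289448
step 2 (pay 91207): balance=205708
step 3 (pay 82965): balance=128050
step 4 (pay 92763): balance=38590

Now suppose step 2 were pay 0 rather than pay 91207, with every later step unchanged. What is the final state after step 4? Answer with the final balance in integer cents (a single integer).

(re-executing from step 2 with the substitution; state before step 2: balance=289448)
step 2 (pay 0): balance=296915
step 3 (pay 82965): balance=221610
step 4 (pay 92763): balance=134564

134564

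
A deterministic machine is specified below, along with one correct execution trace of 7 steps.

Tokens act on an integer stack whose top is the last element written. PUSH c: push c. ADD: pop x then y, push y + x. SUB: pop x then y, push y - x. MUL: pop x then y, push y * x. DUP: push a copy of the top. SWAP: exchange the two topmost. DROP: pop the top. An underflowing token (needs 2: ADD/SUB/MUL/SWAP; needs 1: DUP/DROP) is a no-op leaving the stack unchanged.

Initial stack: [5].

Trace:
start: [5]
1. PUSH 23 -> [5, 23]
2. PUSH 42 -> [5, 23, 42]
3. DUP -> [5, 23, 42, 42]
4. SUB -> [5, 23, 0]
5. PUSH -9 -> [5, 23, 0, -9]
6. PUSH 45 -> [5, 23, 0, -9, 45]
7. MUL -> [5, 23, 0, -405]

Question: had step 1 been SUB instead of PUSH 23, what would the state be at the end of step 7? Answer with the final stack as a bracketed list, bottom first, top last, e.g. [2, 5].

(re-executing from step 1 with the substitution; state before step 1: [5])
1. SUB -> [5]
2. PUSH 42 -> [5, 42]
3. DUP -> [5, 42, 42]
4. SUB -> [5, 0]
5. PUSH -9 -> [5, 0, -9]
6. PUSH 45 -> [5, 0, -9, 45]
7. MUL -> [5, 0, -405]

[5, 0, -405]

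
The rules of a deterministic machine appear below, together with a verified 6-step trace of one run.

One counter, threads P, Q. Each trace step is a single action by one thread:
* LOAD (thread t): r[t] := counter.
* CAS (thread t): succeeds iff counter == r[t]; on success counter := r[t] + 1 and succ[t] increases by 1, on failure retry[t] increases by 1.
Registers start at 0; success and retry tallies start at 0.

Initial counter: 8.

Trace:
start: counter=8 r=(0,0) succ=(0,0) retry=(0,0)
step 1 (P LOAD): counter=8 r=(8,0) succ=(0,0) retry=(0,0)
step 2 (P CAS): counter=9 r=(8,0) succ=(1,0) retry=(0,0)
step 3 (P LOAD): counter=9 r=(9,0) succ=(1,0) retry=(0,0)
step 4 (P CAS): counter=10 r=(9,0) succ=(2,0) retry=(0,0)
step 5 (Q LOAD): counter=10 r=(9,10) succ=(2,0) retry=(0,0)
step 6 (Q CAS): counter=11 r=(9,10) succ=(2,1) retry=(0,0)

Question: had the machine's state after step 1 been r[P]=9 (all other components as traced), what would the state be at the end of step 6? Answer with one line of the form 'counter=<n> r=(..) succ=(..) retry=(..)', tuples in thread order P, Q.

counter=10 r=(8,9) succ=(1,1) retry=(1,0)

state after step 1 := counter=8 r=(9,0) succ=(0,0) retry=(0,0)
step 2 (P CAS): counter=8 r=(9,0) succ=(0,0) retry=(1,0)
step 3 (P LOAD): counter=8 r=(8,0) succ=(0,0) retry=(1,0)
step 4 (P CAS): counter=9 r=(8,0) succ=(1,0) retry=(1,0)
step 5 (Q LOAD): counter=9 r=(8,9) succ=(1,0) retry=(1,0)
step 6 (Q CAS): counter=10 r=(8,9) succ=(1,1) retry=(1,0)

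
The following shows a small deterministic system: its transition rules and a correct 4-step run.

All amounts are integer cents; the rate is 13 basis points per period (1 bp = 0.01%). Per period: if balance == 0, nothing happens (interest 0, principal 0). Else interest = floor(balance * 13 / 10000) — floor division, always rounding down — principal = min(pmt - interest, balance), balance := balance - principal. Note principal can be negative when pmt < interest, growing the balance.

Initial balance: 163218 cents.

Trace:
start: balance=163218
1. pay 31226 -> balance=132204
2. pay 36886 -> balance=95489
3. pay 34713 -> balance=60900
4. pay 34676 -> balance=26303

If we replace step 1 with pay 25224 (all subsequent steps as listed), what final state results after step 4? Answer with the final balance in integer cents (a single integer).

32327

(re-executing from step 1 with the substitution; state before step 1: balance=163218)
1. pay 25224 -> balance=138206
2. pay 36886 -> balance=101499
3. pay 34713 -> balance=66917
4. pay 34676 -> balance=32327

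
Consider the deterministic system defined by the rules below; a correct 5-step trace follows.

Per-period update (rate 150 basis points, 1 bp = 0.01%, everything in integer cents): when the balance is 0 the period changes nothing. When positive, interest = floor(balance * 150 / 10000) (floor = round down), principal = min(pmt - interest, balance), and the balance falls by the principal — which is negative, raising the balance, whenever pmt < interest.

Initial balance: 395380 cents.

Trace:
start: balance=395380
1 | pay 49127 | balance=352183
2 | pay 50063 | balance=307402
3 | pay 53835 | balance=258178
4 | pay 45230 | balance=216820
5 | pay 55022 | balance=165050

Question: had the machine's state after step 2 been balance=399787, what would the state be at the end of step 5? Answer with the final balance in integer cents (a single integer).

state after step 2 := balance=399787
3 | pay 53835 | balance=351948
4 | pay 45230 | balance=311997
5 | pay 55022 | balance=261654

261654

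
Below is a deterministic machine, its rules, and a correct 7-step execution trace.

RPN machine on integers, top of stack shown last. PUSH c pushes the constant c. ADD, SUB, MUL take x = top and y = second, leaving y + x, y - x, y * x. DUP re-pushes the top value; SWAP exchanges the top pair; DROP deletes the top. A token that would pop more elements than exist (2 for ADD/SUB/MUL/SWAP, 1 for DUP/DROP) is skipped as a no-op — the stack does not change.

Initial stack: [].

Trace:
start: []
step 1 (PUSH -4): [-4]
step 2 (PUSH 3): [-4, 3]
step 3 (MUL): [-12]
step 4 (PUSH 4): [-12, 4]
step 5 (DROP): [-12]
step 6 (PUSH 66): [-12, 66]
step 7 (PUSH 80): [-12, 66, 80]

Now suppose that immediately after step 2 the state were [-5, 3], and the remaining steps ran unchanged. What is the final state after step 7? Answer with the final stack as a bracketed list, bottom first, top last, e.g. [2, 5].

state after step 2 := [-5, 3]
step 3 (MUL): [-15]
step 4 (PUSH 4): [-15, 4]
step 5 (DROP): [-15]
step 6 (PUSH 66): [-15, 66]
step 7 (PUSH 80): [-15, 66, 80]

[-15, 66, 80]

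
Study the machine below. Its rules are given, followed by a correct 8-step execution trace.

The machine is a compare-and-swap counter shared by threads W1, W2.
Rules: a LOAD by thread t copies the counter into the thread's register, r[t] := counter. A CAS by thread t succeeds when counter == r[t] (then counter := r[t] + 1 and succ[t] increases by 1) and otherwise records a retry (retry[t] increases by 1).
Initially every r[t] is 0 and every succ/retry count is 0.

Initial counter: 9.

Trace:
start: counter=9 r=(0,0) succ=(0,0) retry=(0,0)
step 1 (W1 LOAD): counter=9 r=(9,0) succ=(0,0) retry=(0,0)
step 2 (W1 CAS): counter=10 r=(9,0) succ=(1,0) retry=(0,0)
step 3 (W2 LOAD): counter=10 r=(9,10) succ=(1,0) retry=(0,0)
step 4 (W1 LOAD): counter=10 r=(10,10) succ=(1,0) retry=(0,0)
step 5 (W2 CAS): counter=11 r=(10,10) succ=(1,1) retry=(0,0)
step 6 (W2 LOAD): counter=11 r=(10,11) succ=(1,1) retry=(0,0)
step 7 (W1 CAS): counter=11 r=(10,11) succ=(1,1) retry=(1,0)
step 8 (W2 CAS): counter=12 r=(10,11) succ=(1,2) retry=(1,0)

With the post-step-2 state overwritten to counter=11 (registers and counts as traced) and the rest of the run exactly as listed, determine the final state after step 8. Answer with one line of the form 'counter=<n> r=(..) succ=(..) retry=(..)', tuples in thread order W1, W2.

counter=13 r=(11,12) succ=(1,2) retry=(1,0)

state after step 2 := counter=11 r=(9,0) succ=(1,0) retry=(0,0)
step 3 (W2 LOAD): counter=11 r=(9,11) succ=(1,0) retry=(0,0)
step 4 (W1 LOAD): counter=11 r=(11,11) succ=(1,0) retry=(0,0)
step 5 (W2 CAS): counter=12 r=(11,11) succ=(1,1) retry=(0,0)
step 6 (W2 LOAD): counter=12 r=(11,12) succ=(1,1) retry=(0,0)
step 7 (W1 CAS): counter=12 r=(11,12) succ=(1,1) retry=(1,0)
step 8 (W2 CAS): counter=13 r=(11,12) succ=(1,2) retry=(1,0)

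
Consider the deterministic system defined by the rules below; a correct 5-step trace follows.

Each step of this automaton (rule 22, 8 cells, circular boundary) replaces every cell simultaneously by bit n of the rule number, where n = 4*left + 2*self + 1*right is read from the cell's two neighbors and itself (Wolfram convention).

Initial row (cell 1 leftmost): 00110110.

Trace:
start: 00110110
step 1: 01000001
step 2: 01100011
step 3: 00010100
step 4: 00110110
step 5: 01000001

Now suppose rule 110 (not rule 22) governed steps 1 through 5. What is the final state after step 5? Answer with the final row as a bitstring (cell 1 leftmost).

11011100

(re-executing steps 1..5 under rule 110; state before step 1: 00110110)
step 1: 01111110
step 2: 11000010
step 3: 11000111
step 4: 01001100
step 5: 11011100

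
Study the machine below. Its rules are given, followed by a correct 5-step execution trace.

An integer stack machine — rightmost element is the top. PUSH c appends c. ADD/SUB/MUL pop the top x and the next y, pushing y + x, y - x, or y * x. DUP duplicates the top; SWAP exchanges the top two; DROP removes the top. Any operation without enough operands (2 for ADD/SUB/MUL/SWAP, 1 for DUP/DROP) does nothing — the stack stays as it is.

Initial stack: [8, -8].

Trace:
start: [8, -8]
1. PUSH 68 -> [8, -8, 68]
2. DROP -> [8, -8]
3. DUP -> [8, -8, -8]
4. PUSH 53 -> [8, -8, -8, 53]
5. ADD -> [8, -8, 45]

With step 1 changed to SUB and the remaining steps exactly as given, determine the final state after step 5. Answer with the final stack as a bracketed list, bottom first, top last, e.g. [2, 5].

(re-executing from step 1 with the substitution; state before step 1: [8, -8])
1. SUB -> [16]
2. DROP -> []
3. DUP -> []
4. PUSH 53 -> [53]
5. ADD -> [53]

[53]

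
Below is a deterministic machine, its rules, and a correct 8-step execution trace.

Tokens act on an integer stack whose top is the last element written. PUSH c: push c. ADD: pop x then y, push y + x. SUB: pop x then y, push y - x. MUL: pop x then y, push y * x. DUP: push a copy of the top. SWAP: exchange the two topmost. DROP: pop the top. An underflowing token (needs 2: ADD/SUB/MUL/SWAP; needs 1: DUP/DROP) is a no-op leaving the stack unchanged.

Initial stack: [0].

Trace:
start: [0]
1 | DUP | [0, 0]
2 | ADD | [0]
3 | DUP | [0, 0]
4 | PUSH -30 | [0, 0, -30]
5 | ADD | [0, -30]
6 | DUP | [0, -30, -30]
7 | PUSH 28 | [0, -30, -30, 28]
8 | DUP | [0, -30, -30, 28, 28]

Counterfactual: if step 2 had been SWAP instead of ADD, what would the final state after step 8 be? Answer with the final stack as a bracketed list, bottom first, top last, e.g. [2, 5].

[0, 0, -30, -30, 28, 28]

(re-executing from step 2 with the substitution; state before step 2: [0, 0])
2 | SWAP | [0, 0]
3 | DUP | [0, 0, 0]
4 | PUSH -30 | [0, 0, 0, -30]
5 | ADD | [0, 0, -30]
6 | DUP | [0, 0, -30, -30]
7 | PUSH 28 | [0, 0, -30, -30, 28]
8 | DUP | [0, 0, -30, -30, 28, 28]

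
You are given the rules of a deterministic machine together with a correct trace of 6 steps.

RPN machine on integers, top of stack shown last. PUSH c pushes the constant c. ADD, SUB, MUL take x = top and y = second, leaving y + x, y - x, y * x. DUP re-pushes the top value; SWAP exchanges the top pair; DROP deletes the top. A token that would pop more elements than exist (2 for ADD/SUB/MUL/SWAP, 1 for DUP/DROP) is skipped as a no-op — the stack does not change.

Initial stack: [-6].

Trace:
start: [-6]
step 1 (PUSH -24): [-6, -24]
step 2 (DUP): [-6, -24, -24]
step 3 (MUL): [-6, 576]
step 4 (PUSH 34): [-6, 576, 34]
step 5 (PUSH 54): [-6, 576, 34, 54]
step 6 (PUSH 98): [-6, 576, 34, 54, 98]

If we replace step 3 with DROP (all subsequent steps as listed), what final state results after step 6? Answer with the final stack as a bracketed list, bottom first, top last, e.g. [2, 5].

[-6, -24, 34, 54, 98]

(re-executing from step 3 with the substitution; state before step 3: [-6, -24, -24])
step 3 (DROP): [-6, -24]
step 4 (PUSH 34): [-6, -24, 34]
step 5 (PUSH 54): [-6, -24, 34, 54]
step 6 (PUSH 98): [-6, -24, 34, 54, 98]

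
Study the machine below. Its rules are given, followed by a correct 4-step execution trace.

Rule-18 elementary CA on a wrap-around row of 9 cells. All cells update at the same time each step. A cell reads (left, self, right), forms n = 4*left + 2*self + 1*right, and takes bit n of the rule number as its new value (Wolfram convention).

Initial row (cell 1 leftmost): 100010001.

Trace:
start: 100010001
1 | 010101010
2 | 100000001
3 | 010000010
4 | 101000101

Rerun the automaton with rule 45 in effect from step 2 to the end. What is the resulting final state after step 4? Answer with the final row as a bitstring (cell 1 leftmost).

(re-executing steps 2..4 under rule 45; state before step 2: 010101010)
2 | 011111110
3 | 010000000
4 | 010111111

010111111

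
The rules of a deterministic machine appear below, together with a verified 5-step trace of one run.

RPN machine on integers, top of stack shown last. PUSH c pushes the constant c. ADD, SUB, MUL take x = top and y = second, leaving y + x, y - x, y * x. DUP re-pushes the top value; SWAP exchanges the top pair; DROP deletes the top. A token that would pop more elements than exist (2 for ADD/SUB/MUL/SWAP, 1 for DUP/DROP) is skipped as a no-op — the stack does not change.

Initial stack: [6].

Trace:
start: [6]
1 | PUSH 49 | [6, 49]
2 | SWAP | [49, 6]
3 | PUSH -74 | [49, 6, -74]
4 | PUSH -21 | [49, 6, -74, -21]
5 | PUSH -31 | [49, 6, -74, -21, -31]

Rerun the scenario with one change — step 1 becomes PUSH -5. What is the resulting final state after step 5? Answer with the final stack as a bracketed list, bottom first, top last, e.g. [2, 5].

[-5, 6, -74, -21, -31]

(re-executing from step 1 with the substitution; state before step 1: [6])
1 | PUSH -5 | [6, -5]
2 | SWAP | [-5, 6]
3 | PUSH -74 | [-5, 6, -74]
4 | PUSH -21 | [-5, 6, -74, -21]
5 | PUSH -31 | [-5, 6, -74, -21, -31]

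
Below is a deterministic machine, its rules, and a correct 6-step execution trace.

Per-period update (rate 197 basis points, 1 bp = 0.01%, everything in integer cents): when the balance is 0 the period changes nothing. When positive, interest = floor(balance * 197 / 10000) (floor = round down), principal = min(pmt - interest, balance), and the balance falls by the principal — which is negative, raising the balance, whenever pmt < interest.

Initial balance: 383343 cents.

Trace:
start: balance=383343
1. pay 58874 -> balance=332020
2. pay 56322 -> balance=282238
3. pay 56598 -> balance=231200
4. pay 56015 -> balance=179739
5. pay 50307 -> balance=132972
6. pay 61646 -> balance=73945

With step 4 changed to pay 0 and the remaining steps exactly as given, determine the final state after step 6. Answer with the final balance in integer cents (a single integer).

(re-executing from step 4 with the substitution; state before step 4: balance=231200)
4. pay 0 -> balance=235754
5. pay 50307 -> balance=190091
6. pay 61646 -> balance=132189

132189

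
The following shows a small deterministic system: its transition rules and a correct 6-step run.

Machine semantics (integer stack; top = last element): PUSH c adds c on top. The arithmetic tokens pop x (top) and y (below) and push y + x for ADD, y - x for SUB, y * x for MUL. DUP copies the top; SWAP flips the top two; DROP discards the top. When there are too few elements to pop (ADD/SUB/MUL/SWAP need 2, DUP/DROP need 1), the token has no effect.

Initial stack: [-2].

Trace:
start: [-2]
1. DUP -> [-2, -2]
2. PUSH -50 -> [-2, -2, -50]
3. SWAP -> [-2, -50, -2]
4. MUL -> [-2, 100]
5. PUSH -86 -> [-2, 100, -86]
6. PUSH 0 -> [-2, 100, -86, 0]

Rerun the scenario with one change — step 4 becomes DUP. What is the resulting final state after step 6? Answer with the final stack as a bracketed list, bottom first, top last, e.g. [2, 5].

(re-executing from step 4 with the substitution; state before step 4: [-2, -50, -2])
4. DUP -> [-2, -50, -2, -2]
5. PUSH -86 -> [-2, -50, -2, -2, -86]
6. PUSH 0 -> [-2, -50, -2, -2, -86, 0]

[-2, -50, -2, -2, -86, 0]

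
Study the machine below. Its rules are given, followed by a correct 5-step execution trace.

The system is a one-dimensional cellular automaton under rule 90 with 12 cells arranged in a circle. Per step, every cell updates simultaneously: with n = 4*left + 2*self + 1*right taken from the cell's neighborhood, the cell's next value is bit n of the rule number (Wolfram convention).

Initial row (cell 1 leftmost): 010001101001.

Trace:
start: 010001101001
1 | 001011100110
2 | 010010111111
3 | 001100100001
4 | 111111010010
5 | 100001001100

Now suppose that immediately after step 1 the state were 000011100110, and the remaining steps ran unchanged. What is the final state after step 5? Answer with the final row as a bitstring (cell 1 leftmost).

state after step 1 := 000011100110
2 | 000110111111
3 | 101110100001
4 | 101010010011
5 | 100001101110

100001101110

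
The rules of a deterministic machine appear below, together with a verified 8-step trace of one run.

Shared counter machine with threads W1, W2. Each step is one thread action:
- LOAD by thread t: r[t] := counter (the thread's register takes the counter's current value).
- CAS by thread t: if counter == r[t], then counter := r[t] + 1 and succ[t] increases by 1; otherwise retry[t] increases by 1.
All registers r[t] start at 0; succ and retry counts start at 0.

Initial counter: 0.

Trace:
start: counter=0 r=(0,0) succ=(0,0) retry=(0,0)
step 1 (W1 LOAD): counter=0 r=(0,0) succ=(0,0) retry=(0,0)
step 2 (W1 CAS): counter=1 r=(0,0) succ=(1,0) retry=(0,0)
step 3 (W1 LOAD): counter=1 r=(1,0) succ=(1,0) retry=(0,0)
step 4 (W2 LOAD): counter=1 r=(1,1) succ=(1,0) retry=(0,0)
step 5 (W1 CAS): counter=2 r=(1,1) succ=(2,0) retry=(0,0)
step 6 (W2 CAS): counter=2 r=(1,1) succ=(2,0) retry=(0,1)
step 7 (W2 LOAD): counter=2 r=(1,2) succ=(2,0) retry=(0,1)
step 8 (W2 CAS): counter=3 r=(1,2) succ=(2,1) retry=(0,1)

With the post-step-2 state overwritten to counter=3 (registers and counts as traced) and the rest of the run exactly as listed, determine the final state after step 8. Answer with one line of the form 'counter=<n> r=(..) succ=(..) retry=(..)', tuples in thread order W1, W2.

counter=5 r=(3,4) succ=(2,1) retry=(0,1)

state after step 2 := counter=3 r=(0,0) succ=(1,0) retry=(0,0)
step 3 (W1 LOAD): counter=3 r=(3,0) succ=(1,0) retry=(0,0)
step 4 (W2 LOAD): counter=3 r=(3,3) succ=(1,0) retry=(0,0)
step 5 (W1 CAS): counter=4 r=(3,3) succ=(2,0) retry=(0,0)
step 6 (W2 CAS): counter=4 r=(3,3) succ=(2,0) retry=(0,1)
step 7 (W2 LOAD): counter=4 r=(3,4) succ=(2,0) retry=(0,1)
step 8 (W2 CAS): counter=5 r=(3,4) succ=(2,1) retry=(0,1)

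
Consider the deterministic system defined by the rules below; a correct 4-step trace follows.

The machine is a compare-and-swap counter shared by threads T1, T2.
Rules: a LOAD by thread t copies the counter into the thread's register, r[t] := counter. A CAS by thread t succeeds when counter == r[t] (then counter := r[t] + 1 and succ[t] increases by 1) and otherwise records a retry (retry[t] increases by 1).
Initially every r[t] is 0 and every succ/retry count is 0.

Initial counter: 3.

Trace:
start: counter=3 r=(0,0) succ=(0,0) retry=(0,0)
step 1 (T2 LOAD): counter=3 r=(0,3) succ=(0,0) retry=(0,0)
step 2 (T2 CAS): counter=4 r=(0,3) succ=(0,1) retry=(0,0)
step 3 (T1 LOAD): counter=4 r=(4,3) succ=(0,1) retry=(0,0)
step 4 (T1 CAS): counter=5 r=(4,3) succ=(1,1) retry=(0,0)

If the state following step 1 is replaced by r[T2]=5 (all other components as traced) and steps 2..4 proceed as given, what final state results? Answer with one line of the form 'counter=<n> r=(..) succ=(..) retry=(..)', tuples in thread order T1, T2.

counter=4 r=(3,5) succ=(1,0) retry=(0,1)

state after step 1 := counter=3 r=(0,5) succ=(0,0) retry=(0,0)
step 2 (T2 CAS): counter=3 r=(0,5) succ=(0,0) retry=(0,1)
step 3 (T1 LOAD): counter=3 r=(3,5) succ=(0,0) retry=(0,1)
step 4 (T1 CAS): counter=4 r=(3,5) succ=(1,0) retry=(0,1)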